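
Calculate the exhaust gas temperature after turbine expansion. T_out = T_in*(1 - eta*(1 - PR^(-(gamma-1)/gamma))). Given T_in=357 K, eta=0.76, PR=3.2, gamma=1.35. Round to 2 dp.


T_out = T_in * (1 - eta * (1 - PR^(-(gamma-1)/gamma)))
Exponent = -(1.35-1)/1.35 = -0.25925926
PR^exp = 3.2^(-0.25925926) = 0.73966521
Factor = 1 - 0.76*(1 - 0.73966521) = 0.80214556
T_out = 357 * 0.80214556 = 286.37 K


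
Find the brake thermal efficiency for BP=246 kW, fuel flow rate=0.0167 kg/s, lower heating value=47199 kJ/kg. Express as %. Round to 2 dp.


eta_BTE = (BP / (mf * LHV)) * 100
Denominator = 0.0167 * 47199 = 788.2233 kW
eta_BTE = (246 / 788.2233) * 100 = 31.21%


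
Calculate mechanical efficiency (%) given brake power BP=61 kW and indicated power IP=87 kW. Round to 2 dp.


eta_mech = (BP / IP) * 100
Ratio = 61 / 87 = 0.7011
eta_mech = 0.7011 * 100 = 70.11%


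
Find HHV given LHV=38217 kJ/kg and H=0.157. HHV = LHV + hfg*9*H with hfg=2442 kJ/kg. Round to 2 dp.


HHV = LHV + hfg * 9 * H
Water addition = 2442 * 9 * 0.157 = 3450.546 kJ/kg
HHV = 38217 + 3450.546 = 41667.55 kJ/kg


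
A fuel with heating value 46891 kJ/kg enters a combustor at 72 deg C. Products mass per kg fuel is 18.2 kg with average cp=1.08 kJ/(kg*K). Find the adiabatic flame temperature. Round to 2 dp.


T_ad = T_in + Hc / (m_p * cp)
Denominator = 18.2 * 1.08 = 19.6560
Temperature rise = 46891 / 19.6560 = 2385.58 K
T_ad = 72 + 2385.58 = 2457.58 deg C


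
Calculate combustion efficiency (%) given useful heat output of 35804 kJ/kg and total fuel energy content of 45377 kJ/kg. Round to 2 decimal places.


Efficiency = (Q_useful / Q_fuel) * 100
Efficiency = (35804 / 45377) * 100
Efficiency = 0.7890 * 100 = 78.90%


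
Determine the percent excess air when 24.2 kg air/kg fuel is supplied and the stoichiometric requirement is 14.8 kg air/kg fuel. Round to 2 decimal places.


Excess air = actual - stoichiometric = 24.2 - 14.8 = 9.40 kg/kg fuel
Excess air % = (excess / stoich) * 100 = (9.40 / 14.8) * 100 = 63.51%


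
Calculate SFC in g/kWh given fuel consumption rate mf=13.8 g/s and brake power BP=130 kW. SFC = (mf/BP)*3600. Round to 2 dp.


SFC = (mf / BP) * 3600
Rate = 13.8 / 130 = 0.106154 g/(s*kW)
SFC = 0.106154 * 3600 = 382.15 g/kWh


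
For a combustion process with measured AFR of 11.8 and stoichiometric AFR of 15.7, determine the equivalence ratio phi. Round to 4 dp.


phi = AFR_stoich / AFR_actual
phi = 15.7 / 11.8 = 1.3305


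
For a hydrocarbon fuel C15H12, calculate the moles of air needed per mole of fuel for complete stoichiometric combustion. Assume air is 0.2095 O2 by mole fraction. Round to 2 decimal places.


Balanced combustion: C15H12 + 18 O2 -> 15 CO2 + 6 H2O
O2 needed = C + H/4 = 15 + 12/4 = 18.00 moles
Air moles = O2 / 0.2095 = 18.00 / 0.2095 = 85.92 moles air


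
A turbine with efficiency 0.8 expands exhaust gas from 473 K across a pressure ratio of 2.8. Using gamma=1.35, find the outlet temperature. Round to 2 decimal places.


T_out = T_in * (1 - eta * (1 - PR^(-(gamma-1)/gamma)))
Exponent = -(1.35-1)/1.35 = -0.25925926
PR^exp = 2.8^(-0.25925926) = 0.76572026
Factor = 1 - 0.8*(1 - 0.76572026) = 0.81257621
T_out = 473 * 0.81257621 = 384.35 K


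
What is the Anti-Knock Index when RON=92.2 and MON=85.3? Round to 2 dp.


AKI = (RON + MON) / 2
AKI = (92.2 + 85.3) / 2
AKI = 177.5 / 2 = 88.75


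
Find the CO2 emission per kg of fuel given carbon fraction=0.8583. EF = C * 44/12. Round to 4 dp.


EF = C_frac * (M_CO2 / M_C)
EF = 0.8583 * (44/12)
EF = 0.8583 * 3.666667 = 3.1471 kg_CO2/kg_fuel


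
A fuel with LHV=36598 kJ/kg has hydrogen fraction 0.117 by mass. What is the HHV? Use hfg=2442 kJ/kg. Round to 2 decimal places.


HHV = LHV + hfg * 9 * H
Water addition = 2442 * 9 * 0.117 = 2571.426 kJ/kg
HHV = 36598 + 2571.426 = 39169.43 kJ/kg


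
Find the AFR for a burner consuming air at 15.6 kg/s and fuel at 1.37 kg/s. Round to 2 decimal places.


AFR = m_air / m_fuel
AFR = 15.6 / 1.37 = 11.39


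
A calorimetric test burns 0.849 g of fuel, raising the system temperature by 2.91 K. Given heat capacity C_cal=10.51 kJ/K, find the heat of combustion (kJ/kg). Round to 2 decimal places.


Hc = C_cal * delta_T / m_fuel
Q_released = 10.51 * 2.91 = 30.5841 kJ
m_fuel = 0.849 g = 0.849/1000 kg = 0.000849 kg
Hc = 30.5841 / 0.000849 = 36023.67 kJ/kg


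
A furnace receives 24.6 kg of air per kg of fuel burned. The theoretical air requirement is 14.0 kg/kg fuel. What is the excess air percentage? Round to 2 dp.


Excess air = actual - stoichiometric = 24.6 - 14.0 = 10.60 kg/kg fuel
Excess air % = (excess / stoich) * 100 = (10.60 / 14.0) * 100 = 75.71%


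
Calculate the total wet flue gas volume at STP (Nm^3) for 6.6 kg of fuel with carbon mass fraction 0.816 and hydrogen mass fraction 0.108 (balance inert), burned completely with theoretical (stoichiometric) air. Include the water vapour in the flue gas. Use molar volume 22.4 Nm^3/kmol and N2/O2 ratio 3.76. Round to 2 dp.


Per kg fuel: CO2 = (C/12 kmol)*22.4 = (0.816/12)*22.4 = 1.52320 Nm^3
Per kg fuel: H2O = (H/2 kmol)*22.4 = (0.108/2)*22.4 = 1.20960 Nm^3
O2 needed per kg fuel = C/12 + H/4 = 0.816/12 + 0.108/4 = 0.09500000 kmol
Per kg fuel: N2 = O2*3.76*22.4 = 0.09500000*3.76*22.4 = 8.00128 Nm^3
Total per kg = 1.52320 + 1.20960 + 8.00128 = 10.73408 Nm^3
Total = 10.73408 * 6.6 = 70.84 Nm^3


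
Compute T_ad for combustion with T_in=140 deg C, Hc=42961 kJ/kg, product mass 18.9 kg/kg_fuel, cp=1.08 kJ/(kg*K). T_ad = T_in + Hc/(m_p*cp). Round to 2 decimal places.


T_ad = T_in + Hc / (m_p * cp)
Denominator = 18.9 * 1.08 = 20.4120
Temperature rise = 42961 / 20.4120 = 2104.69 K
T_ad = 140 + 2104.69 = 2244.69 deg C


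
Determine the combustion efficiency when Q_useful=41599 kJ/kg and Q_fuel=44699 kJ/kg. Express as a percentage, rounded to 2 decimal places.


Efficiency = (Q_useful / Q_fuel) * 100
Efficiency = (41599 / 44699) * 100
Efficiency = 0.9306 * 100 = 93.06%


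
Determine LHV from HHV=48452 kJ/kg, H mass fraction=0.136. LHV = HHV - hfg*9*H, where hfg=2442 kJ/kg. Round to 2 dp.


LHV = HHV - hfg * 9 * H
Water correction = 2442 * 9 * 0.136 = 2989.008 kJ/kg
LHV = 48452 - 2989.008 = 45462.99 kJ/kg


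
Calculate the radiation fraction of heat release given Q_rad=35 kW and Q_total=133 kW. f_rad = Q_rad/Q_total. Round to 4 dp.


f_rad = Q_rad / Q_total
f_rad = 35 / 133 = 0.2632


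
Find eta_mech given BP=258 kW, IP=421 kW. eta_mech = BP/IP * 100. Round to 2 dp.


eta_mech = (BP / IP) * 100
Ratio = 258 / 421 = 0.6128
eta_mech = 0.6128 * 100 = 61.28%


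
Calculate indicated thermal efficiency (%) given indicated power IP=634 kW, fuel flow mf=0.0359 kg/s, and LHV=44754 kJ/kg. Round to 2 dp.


eta_ith = (IP / (mf * LHV)) * 100
Denominator = 0.0359 * 44754 = 1606.6686 kW
eta_ith = (634 / 1606.6686) * 100 = 39.46%


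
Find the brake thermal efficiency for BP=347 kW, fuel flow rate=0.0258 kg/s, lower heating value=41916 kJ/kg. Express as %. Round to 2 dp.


eta_BTE = (BP / (mf * LHV)) * 100
Denominator = 0.0258 * 41916 = 1081.4328 kW
eta_BTE = (347 / 1081.4328) * 100 = 32.09%


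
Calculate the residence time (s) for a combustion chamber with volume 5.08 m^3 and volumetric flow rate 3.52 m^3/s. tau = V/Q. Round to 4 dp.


tau = V / Q_flow
tau = 5.08 / 3.52 = 1.4432 s


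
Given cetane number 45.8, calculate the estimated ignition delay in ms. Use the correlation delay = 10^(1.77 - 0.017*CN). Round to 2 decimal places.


delay = 10^(1.77 - 0.017*CN)
Exponent = 1.77 - 0.017*45.8 = 0.9914
delay = 10^0.9914 = 9.80 ms


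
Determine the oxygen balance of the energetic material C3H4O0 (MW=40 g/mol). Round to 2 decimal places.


OB = -1600 * (2C + H/2 - O) / MW
Inner = 2*3 + 4/2 - 0 = 8.00
OB = -1600 * 8.00 / 40 = -320.00%


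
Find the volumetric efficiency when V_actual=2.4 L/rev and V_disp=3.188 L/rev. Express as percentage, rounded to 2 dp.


eta_v = (V_actual / V_disp) * 100
Ratio = 2.4 / 3.188 = 0.7528
eta_v = 0.7528 * 100 = 75.28%


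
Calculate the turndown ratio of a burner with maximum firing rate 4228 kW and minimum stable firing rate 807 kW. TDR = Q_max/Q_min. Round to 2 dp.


TDR = Q_max / Q_min
TDR = 4228 / 807 = 5.24


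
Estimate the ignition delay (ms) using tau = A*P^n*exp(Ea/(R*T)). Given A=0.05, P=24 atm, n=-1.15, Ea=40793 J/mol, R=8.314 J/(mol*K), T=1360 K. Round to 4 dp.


tau = A * P^n * exp(Ea/(R*T))
P^n = 24^(-1.15) = 0.02586766
Ea/(R*T) = 40793/(8.314*1360) = 3.607752
exp(Ea/(R*T)) = 36.883059
tau = 0.05 * 0.02586766 * 36.883059 = 0.0477 ms


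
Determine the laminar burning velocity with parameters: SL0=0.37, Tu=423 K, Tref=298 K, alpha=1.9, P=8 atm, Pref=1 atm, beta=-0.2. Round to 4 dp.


SL = SL0 * (Tu/Tref)^alpha * (P/Pref)^beta
T ratio = 423/298 = 1.41946309
(T ratio)^alpha = 1.41946309^1.9 = 1.945520
(P/Pref)^beta = 8^(-0.2) = 0.659754
SL = 0.37 * 1.945520 * 0.659754 = 0.4749 m/s


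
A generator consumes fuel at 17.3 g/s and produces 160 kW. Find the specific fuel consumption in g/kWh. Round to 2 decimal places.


SFC = (mf / BP) * 3600
Rate = 17.3 / 160 = 0.108125 g/(s*kW)
SFC = 0.108125 * 3600 = 389.25 g/kWh


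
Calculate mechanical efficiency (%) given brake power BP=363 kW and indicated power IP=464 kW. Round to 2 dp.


eta_mech = (BP / IP) * 100
Ratio = 363 / 464 = 0.7823
eta_mech = 0.7823 * 100 = 78.23%


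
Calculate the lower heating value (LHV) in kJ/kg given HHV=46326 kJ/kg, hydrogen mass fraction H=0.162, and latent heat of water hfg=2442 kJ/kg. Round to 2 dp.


LHV = HHV - hfg * 9 * H
Water correction = 2442 * 9 * 0.162 = 3560.436 kJ/kg
LHV = 46326 - 3560.436 = 42765.56 kJ/kg


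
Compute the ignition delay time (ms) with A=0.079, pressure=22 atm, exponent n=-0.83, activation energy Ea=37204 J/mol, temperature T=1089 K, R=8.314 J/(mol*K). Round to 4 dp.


tau = A * P^n * exp(Ea/(R*T))
P^n = 22^(-0.83) = 0.07687572
Ea/(R*T) = 37204/(8.314*1089) = 4.109148
exp(Ea/(R*T)) = 60.894786
tau = 0.079 * 0.07687572 * 60.894786 = 0.3698 ms


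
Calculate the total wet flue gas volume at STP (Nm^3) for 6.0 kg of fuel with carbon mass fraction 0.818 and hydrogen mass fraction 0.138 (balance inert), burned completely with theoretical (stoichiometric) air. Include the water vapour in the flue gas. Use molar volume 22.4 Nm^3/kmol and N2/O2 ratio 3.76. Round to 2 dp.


Per kg fuel: CO2 = (C/12 kmol)*22.4 = (0.818/12)*22.4 = 1.52693 Nm^3
Per kg fuel: H2O = (H/2 kmol)*22.4 = (0.138/2)*22.4 = 1.54560 Nm^3
O2 needed per kg fuel = C/12 + H/4 = 0.818/12 + 0.138/4 = 0.10266667 kmol
Per kg fuel: N2 = O2*3.76*22.4 = 0.10266667*3.76*22.4 = 8.64700 Nm^3
Total per kg = 1.52693 + 1.54560 + 8.64700 = 11.71953 Nm^3
Total = 11.71953 * 6.0 = 70.32 Nm^3


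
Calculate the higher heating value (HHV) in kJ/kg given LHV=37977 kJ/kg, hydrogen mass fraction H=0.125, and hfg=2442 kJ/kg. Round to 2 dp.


HHV = LHV + hfg * 9 * H
Water addition = 2442 * 9 * 0.125 = 2747.250 kJ/kg
HHV = 37977 + 2747.250 = 40724.25 kJ/kg


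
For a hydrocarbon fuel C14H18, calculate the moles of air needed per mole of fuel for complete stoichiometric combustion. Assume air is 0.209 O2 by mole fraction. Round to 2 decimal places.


Balanced combustion: C14H18 + 18.5 O2 -> 14 CO2 + 9 H2O
O2 needed = C + H/4 = 14 + 18/4 = 18.50 moles
Air moles = O2 / 0.209 = 18.50 / 0.209 = 88.52 moles air


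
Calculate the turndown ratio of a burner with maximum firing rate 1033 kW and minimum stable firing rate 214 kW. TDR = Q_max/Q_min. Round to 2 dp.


TDR = Q_max / Q_min
TDR = 1033 / 214 = 4.83


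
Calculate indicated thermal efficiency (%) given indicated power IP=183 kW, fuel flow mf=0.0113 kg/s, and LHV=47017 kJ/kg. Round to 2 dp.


eta_ith = (IP / (mf * LHV)) * 100
Denominator = 0.0113 * 47017 = 531.2921 kW
eta_ith = (183 / 531.2921) * 100 = 34.44%


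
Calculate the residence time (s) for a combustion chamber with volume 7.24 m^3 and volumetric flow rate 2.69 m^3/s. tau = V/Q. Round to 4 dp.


tau = V / Q_flow
tau = 7.24 / 2.69 = 2.6914 s


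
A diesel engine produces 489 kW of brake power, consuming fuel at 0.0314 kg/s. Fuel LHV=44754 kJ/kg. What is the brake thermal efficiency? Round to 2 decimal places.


eta_BTE = (BP / (mf * LHV)) * 100
Denominator = 0.0314 * 44754 = 1405.2756 kW
eta_BTE = (489 / 1405.2756) * 100 = 34.80%


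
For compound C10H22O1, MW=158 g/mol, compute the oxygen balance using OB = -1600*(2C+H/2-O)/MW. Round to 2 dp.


OB = -1600 * (2C + H/2 - O) / MW
Inner = 2*10 + 22/2 - 1 = 30.00
OB = -1600 * 30.00 / 158 = -303.80%


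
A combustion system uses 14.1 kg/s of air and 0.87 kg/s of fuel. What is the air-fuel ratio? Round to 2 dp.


AFR = m_air / m_fuel
AFR = 14.1 / 0.87 = 16.21


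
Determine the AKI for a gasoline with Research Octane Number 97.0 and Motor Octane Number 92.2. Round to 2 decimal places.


AKI = (RON + MON) / 2
AKI = (97.0 + 92.2) / 2
AKI = 189.2 / 2 = 94.60


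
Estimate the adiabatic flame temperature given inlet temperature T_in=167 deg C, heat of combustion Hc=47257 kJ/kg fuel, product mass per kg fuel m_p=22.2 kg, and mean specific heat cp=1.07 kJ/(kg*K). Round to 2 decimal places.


T_ad = T_in + Hc / (m_p * cp)
Denominator = 22.2 * 1.07 = 23.7540
Temperature rise = 47257 / 23.7540 = 1989.43 K
T_ad = 167 + 1989.43 = 2156.43 deg C


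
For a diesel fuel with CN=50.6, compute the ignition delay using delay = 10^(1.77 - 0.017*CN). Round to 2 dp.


delay = 10^(1.77 - 0.017*CN)
Exponent = 1.77 - 0.017*50.6 = 0.9098
delay = 10^0.9098 = 8.12 ms


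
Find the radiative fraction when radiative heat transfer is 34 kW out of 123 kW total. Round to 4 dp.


f_rad = Q_rad / Q_total
f_rad = 34 / 123 = 0.2764


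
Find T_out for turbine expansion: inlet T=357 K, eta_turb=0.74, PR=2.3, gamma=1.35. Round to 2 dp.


T_out = T_in * (1 - eta * (1 - PR^(-(gamma-1)/gamma)))
Exponent = -(1.35-1)/1.35 = -0.25925926
PR^exp = 2.3^(-0.25925926) = 0.80578413
Factor = 1 - 0.74*(1 - 0.80578413) = 0.85628026
T_out = 357 * 0.85628026 = 305.69 K


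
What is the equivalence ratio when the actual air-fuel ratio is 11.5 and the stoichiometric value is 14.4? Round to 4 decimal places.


phi = AFR_stoich / AFR_actual
phi = 14.4 / 11.5 = 1.2522


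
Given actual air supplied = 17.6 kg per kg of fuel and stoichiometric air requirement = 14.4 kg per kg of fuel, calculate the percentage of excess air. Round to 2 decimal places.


Excess air = actual - stoichiometric = 17.6 - 14.4 = 3.20 kg/kg fuel
Excess air % = (excess / stoich) * 100 = (3.20 / 14.4) * 100 = 22.22%


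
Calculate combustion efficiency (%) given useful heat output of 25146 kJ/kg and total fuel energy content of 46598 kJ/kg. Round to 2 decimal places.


Efficiency = (Q_useful / Q_fuel) * 100
Efficiency = (25146 / 46598) * 100
Efficiency = 0.5396 * 100 = 53.96%


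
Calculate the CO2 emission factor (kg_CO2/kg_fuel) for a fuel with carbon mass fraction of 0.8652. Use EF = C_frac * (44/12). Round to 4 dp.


EF = C_frac * (M_CO2 / M_C)
EF = 0.8652 * (44/12)
EF = 0.8652 * 3.666667 = 3.1724 kg_CO2/kg_fuel


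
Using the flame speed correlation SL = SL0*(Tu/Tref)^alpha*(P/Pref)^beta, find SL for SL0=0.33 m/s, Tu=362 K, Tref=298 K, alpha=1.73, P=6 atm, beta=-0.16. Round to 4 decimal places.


SL = SL0 * (Tu/Tref)^alpha * (P/Pref)^beta
T ratio = 362/298 = 1.21476510
(T ratio)^alpha = 1.21476510^1.73 = 1.400141
(P/Pref)^beta = 6^(-0.16) = 0.750751
SL = 0.33 * 1.400141 * 0.750751 = 0.3469 m/s


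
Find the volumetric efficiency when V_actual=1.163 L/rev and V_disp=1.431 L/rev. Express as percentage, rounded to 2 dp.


eta_v = (V_actual / V_disp) * 100
Ratio = 1.163 / 1.431 = 0.8127
eta_v = 0.8127 * 100 = 81.27%


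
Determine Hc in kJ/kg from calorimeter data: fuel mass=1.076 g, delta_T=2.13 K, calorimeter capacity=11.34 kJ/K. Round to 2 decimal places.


Hc = C_cal * delta_T / m_fuel
Q_released = 11.34 * 2.13 = 24.1542 kJ
m_fuel = 1.076 g = 1.076/1000 kg = 0.001076 kg
Hc = 24.1542 / 0.001076 = 22448.14 kJ/kg


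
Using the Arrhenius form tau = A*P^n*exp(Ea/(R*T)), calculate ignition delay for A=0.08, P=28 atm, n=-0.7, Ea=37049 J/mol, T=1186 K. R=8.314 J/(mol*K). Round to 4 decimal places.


tau = A * P^n * exp(Ea/(R*T))
P^n = 28^(-0.7) = 0.09704862
Ea/(R*T) = 37049/(8.314*1186) = 3.757351
exp(Ea/(R*T)) = 42.834811
tau = 0.08 * 0.09704862 * 42.834811 = 0.3326 ms


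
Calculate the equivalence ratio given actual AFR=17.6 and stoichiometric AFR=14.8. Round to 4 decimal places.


phi = AFR_stoich / AFR_actual
phi = 14.8 / 17.6 = 0.8409


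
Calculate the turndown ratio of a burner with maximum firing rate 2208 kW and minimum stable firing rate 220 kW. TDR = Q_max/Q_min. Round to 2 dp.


TDR = Q_max / Q_min
TDR = 2208 / 220 = 10.04


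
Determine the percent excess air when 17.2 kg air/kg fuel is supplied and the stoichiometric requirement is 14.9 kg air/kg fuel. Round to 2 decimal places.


Excess air = actual - stoichiometric = 17.2 - 14.9 = 2.30 kg/kg fuel
Excess air % = (excess / stoich) * 100 = (2.30 / 14.9) * 100 = 15.44%


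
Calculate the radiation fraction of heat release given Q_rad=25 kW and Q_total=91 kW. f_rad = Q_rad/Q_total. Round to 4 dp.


f_rad = Q_rad / Q_total
f_rad = 25 / 91 = 0.2747


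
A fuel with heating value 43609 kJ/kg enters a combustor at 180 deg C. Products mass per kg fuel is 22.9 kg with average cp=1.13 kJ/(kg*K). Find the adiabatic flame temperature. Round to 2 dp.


T_ad = T_in + Hc / (m_p * cp)
Denominator = 22.9 * 1.13 = 25.8770
Temperature rise = 43609 / 25.8770 = 1685.24 K
T_ad = 180 + 1685.24 = 1865.24 deg C


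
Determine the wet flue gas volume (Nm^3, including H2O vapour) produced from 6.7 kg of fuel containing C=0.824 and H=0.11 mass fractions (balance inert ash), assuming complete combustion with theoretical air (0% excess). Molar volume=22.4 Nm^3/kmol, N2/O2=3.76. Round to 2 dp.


Per kg fuel: CO2 = (C/12 kmol)*22.4 = (0.824/12)*22.4 = 1.53813 Nm^3
Per kg fuel: H2O = (H/2 kmol)*22.4 = (0.11/2)*22.4 = 1.23200 Nm^3
O2 needed per kg fuel = C/12 + H/4 = 0.824/12 + 0.11/4 = 0.09616667 kmol
Per kg fuel: N2 = O2*3.76*22.4 = 0.09616667*3.76*22.4 = 8.09954 Nm^3
Total per kg = 1.53813 + 1.23200 + 8.09954 = 10.86967 Nm^3
Total = 10.86967 * 6.7 = 72.83 Nm^3


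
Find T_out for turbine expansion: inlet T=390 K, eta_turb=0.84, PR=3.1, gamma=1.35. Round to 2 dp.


T_out = T_in * (1 - eta * (1 - PR^(-(gamma-1)/gamma)))
Exponent = -(1.35-1)/1.35 = -0.25925926
PR^exp = 3.1^(-0.25925926) = 0.74577862
Factor = 1 - 0.84*(1 - 0.74577862) = 0.78645404
T_out = 390 * 0.78645404 = 306.72 K


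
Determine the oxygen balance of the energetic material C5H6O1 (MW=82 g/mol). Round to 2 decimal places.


OB = -1600 * (2C + H/2 - O) / MW
Inner = 2*5 + 6/2 - 1 = 12.00
OB = -1600 * 12.00 / 82 = -234.15%


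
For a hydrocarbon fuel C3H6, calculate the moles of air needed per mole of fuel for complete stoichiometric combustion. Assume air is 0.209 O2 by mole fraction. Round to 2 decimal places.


Balanced combustion: C3H6 + 4.5 O2 -> 3 CO2 + 3 H2O
O2 needed = C + H/4 = 3 + 6/4 = 4.50 moles
Air moles = O2 / 0.209 = 4.50 / 0.209 = 21.53 moles air


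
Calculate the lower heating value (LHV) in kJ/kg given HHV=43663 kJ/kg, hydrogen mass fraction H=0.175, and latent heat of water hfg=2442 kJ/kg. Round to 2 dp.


LHV = HHV - hfg * 9 * H
Water correction = 2442 * 9 * 0.175 = 3846.150 kJ/kg
LHV = 43663 - 3846.150 = 39816.85 kJ/kg


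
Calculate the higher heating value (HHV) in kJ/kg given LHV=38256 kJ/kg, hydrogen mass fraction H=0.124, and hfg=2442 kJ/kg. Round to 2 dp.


HHV = LHV + hfg * 9 * H
Water addition = 2442 * 9 * 0.124 = 2725.272 kJ/kg
HHV = 38256 + 2725.272 = 40981.27 kJ/kg


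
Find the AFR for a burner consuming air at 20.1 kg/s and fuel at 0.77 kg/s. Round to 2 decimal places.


AFR = m_air / m_fuel
AFR = 20.1 / 0.77 = 26.10


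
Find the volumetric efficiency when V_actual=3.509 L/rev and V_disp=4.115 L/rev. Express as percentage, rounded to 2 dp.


eta_v = (V_actual / V_disp) * 100
Ratio = 3.509 / 4.115 = 0.8527
eta_v = 0.8527 * 100 = 85.27%


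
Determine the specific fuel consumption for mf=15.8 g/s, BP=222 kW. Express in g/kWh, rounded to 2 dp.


SFC = (mf / BP) * 3600
Rate = 15.8 / 222 = 0.071171 g/(s*kW)
SFC = 0.071171 * 3600 = 256.22 g/kWh


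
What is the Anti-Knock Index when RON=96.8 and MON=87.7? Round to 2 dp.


AKI = (RON + MON) / 2
AKI = (96.8 + 87.7) / 2
AKI = 184.5 / 2 = 92.25


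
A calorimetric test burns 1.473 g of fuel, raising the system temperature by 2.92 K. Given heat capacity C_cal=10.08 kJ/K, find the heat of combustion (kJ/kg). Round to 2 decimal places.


Hc = C_cal * delta_T / m_fuel
Q_released = 10.08 * 2.92 = 29.4336 kJ
m_fuel = 1.473 g = 1.473/1000 kg = 0.001473 kg
Hc = 29.4336 / 0.001473 = 19982.08 kJ/kg


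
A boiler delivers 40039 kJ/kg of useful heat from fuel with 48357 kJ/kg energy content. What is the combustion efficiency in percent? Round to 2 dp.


Efficiency = (Q_useful / Q_fuel) * 100
Efficiency = (40039 / 48357) * 100
Efficiency = 0.8280 * 100 = 82.80%


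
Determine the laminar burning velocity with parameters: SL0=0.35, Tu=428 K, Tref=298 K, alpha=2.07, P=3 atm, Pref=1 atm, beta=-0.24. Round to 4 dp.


SL = SL0 * (Tu/Tref)^alpha * (P/Pref)^beta
T ratio = 428/298 = 1.43624161
(T ratio)^alpha = 1.43624161^2.07 = 2.115733
(P/Pref)^beta = 3^(-0.24) = 0.768229
SL = 0.35 * 2.115733 * 0.768229 = 0.5689 m/s


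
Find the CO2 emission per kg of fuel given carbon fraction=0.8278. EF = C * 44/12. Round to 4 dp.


EF = C_frac * (M_CO2 / M_C)
EF = 0.8278 * (44/12)
EF = 0.8278 * 3.666667 = 3.0353 kg_CO2/kg_fuel


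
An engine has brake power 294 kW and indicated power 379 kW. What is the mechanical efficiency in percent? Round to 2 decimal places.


eta_mech = (BP / IP) * 100
Ratio = 294 / 379 = 0.7757
eta_mech = 0.7757 * 100 = 77.57%


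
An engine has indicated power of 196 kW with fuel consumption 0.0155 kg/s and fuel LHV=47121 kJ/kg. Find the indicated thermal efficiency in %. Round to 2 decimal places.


eta_ith = (IP / (mf * LHV)) * 100
Denominator = 0.0155 * 47121 = 730.3755 kW
eta_ith = (196 / 730.3755) * 100 = 26.84%


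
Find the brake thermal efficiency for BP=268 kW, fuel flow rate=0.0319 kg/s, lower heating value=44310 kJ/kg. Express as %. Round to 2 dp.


eta_BTE = (BP / (mf * LHV)) * 100
Denominator = 0.0319 * 44310 = 1413.4890 kW
eta_BTE = (268 / 1413.4890) * 100 = 18.96%


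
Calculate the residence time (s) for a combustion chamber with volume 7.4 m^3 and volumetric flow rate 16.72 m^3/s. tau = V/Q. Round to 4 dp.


tau = V / Q_flow
tau = 7.4 / 16.72 = 0.4426 s


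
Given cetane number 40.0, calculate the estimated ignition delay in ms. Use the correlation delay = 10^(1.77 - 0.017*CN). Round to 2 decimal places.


delay = 10^(1.77 - 0.017*CN)
Exponent = 1.77 - 0.017*40.0 = 1.0900
delay = 10^1.0900 = 12.30 ms


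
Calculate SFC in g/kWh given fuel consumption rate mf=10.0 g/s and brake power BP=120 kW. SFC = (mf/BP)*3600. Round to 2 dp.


SFC = (mf / BP) * 3600
Rate = 10.0 / 120 = 0.083333 g/(s*kW)
SFC = 0.083333 * 3600 = 300.00 g/kWh


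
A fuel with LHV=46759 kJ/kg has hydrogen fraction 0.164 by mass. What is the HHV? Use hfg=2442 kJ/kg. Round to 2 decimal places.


HHV = LHV + hfg * 9 * H
Water addition = 2442 * 9 * 0.164 = 3604.392 kJ/kg
HHV = 46759 + 3604.392 = 50363.39 kJ/kg


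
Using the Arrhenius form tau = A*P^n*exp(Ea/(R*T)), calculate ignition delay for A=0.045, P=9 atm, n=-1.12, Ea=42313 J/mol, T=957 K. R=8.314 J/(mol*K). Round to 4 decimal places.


tau = A * P^n * exp(Ea/(R*T))
P^n = 9^(-1.12) = 0.08535882
Ea/(R*T) = 42313/(8.314*957) = 5.318043
exp(Ea/(R*T)) = 203.984332
tau = 0.045 * 0.08535882 * 203.984332 = 0.7835 ms


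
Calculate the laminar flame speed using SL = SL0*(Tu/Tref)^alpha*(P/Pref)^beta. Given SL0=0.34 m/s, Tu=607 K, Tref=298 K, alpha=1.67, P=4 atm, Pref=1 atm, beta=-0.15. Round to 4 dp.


SL = SL0 * (Tu/Tref)^alpha * (P/Pref)^beta
T ratio = 607/298 = 2.03691275
(T ratio)^alpha = 2.03691275^1.67 = 3.280832
(P/Pref)^beta = 4^(-0.15) = 0.812252
SL = 0.34 * 3.280832 * 0.812252 = 0.9061 m/s


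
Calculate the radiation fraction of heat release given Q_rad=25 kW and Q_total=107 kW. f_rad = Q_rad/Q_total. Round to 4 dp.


f_rad = Q_rad / Q_total
f_rad = 25 / 107 = 0.2336


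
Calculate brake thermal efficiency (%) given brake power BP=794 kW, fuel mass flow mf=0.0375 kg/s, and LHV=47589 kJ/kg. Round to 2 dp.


eta_BTE = (BP / (mf * LHV)) * 100
Denominator = 0.0375 * 47589 = 1784.5875 kW
eta_BTE = (794 / 1784.5875) * 100 = 44.49%


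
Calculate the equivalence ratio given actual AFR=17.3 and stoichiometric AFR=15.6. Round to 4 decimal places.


phi = AFR_stoich / AFR_actual
phi = 15.6 / 17.3 = 0.9017


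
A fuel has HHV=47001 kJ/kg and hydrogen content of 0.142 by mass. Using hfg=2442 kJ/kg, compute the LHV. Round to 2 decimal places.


LHV = HHV - hfg * 9 * H
Water correction = 2442 * 9 * 0.142 = 3120.876 kJ/kg
LHV = 47001 - 3120.876 = 43880.12 kJ/kg


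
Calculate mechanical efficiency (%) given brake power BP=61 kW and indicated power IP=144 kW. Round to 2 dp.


eta_mech = (BP / IP) * 100
Ratio = 61 / 144 = 0.4236
eta_mech = 0.4236 * 100 = 42.36%


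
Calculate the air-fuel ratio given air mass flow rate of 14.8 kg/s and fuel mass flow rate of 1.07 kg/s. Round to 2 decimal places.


AFR = m_air / m_fuel
AFR = 14.8 / 1.07 = 13.83


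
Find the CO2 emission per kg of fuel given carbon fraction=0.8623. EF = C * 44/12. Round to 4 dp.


EF = C_frac * (M_CO2 / M_C)
EF = 0.8623 * (44/12)
EF = 0.8623 * 3.666667 = 3.1618 kg_CO2/kg_fuel


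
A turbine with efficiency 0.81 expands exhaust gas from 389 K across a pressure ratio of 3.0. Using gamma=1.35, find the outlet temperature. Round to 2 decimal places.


T_out = T_in * (1 - eta * (1 - PR^(-(gamma-1)/gamma)))
Exponent = -(1.35-1)/1.35 = -0.25925926
PR^exp = 3.0^(-0.25925926) = 0.75214556
Factor = 1 - 0.81*(1 - 0.75214556) = 0.79923790
T_out = 389 * 0.79923790 = 310.90 K


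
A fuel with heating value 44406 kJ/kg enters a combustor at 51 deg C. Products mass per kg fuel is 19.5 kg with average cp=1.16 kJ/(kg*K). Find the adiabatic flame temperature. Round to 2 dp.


T_ad = T_in + Hc / (m_p * cp)
Denominator = 19.5 * 1.16 = 22.6200
Temperature rise = 44406 / 22.6200 = 1963.13 K
T_ad = 51 + 1963.13 = 2014.13 deg C


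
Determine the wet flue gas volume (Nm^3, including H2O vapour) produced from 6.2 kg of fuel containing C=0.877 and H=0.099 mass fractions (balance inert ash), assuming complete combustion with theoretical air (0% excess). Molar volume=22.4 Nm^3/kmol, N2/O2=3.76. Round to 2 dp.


Per kg fuel: CO2 = (C/12 kmol)*22.4 = (0.877/12)*22.4 = 1.63707 Nm^3
Per kg fuel: H2O = (H/2 kmol)*22.4 = (0.099/2)*22.4 = 1.10880 Nm^3
O2 needed per kg fuel = C/12 + H/4 = 0.877/12 + 0.099/4 = 0.09783333 kmol
Per kg fuel: N2 = O2*3.76*22.4 = 0.09783333*3.76*22.4 = 8.23991 Nm^3
Total per kg = 1.63707 + 1.10880 + 8.23991 = 10.98578 Nm^3
Total = 10.98578 * 6.2 = 68.11 Nm^3


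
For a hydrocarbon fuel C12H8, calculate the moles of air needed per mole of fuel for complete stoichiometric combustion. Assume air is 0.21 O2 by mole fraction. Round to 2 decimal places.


Balanced combustion: C12H8 + 14 O2 -> 12 CO2 + 4 H2O
O2 needed = C + H/4 = 12 + 8/4 = 14.00 moles
Air moles = O2 / 0.21 = 14.00 / 0.21 = 66.67 moles air


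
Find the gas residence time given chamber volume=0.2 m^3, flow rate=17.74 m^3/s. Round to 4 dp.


tau = V / Q_flow
tau = 0.2 / 17.74 = 0.0113 s


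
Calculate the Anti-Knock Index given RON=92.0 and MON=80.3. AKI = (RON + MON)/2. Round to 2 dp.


AKI = (RON + MON) / 2
AKI = (92.0 + 80.3) / 2
AKI = 172.3 / 2 = 86.15


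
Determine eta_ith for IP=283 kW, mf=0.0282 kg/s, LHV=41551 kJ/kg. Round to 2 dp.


eta_ith = (IP / (mf * LHV)) * 100
Denominator = 0.0282 * 41551 = 1171.7382 kW
eta_ith = (283 / 1171.7382) * 100 = 24.15%


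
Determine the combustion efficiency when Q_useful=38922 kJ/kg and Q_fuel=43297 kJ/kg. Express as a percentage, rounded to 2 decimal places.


Efficiency = (Q_useful / Q_fuel) * 100
Efficiency = (38922 / 43297) * 100
Efficiency = 0.8990 * 100 = 89.90%


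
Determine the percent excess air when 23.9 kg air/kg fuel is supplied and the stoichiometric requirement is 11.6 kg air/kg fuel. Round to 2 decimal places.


Excess air = actual - stoichiometric = 23.9 - 11.6 = 12.30 kg/kg fuel
Excess air % = (excess / stoich) * 100 = (12.30 / 11.6) * 100 = 106.03%


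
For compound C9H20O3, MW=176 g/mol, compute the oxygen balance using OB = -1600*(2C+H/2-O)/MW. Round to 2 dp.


OB = -1600 * (2C + H/2 - O) / MW
Inner = 2*9 + 20/2 - 3 = 25.00
OB = -1600 * 25.00 / 176 = -227.27%


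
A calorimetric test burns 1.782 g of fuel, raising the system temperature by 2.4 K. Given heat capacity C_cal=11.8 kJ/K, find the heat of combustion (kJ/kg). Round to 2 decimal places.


Hc = C_cal * delta_T / m_fuel
Q_released = 11.8 * 2.4 = 28.3200 kJ
m_fuel = 1.782 g = 1.782/1000 kg = 0.001782 kg
Hc = 28.3200 / 0.001782 = 15892.26 kJ/kg


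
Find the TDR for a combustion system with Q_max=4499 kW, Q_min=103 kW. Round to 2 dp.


TDR = Q_max / Q_min
TDR = 4499 / 103 = 43.68


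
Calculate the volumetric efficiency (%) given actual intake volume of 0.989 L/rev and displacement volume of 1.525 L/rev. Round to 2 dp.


eta_v = (V_actual / V_disp) * 100
Ratio = 0.989 / 1.525 = 0.6485
eta_v = 0.6485 * 100 = 64.85%


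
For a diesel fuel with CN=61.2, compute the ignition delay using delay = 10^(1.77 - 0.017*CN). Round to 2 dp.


delay = 10^(1.77 - 0.017*CN)
Exponent = 1.77 - 0.017*61.2 = 0.7296
delay = 10^0.7296 = 5.37 ms


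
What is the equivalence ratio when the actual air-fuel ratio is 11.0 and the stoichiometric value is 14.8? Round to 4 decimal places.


phi = AFR_stoich / AFR_actual
phi = 14.8 / 11.0 = 1.3455


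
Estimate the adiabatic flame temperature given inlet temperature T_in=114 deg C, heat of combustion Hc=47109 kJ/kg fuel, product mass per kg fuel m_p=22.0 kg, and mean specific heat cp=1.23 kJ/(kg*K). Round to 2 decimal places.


T_ad = T_in + Hc / (m_p * cp)
Denominator = 22.0 * 1.23 = 27.0600
Temperature rise = 47109 / 27.0600 = 1740.91 K
T_ad = 114 + 1740.91 = 1854.91 deg C


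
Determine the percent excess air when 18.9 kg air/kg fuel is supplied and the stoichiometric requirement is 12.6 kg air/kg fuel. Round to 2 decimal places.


Excess air = actual - stoichiometric = 18.9 - 12.6 = 6.30 kg/kg fuel
Excess air % = (excess / stoich) * 100 = (6.30 / 12.6) * 100 = 50.00%


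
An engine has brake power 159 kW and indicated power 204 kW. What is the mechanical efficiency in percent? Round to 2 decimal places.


eta_mech = (BP / IP) * 100
Ratio = 159 / 204 = 0.7794
eta_mech = 0.7794 * 100 = 77.94%


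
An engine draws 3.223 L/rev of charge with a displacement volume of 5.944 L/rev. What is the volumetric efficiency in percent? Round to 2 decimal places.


eta_v = (V_actual / V_disp) * 100
Ratio = 3.223 / 5.944 = 0.5422
eta_v = 0.5422 * 100 = 54.22%


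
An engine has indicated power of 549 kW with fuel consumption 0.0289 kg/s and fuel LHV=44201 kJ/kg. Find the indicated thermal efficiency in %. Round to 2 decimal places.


eta_ith = (IP / (mf * LHV)) * 100
Denominator = 0.0289 * 44201 = 1277.4089 kW
eta_ith = (549 / 1277.4089) * 100 = 42.98%


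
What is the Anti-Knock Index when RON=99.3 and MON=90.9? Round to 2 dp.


AKI = (RON + MON) / 2
AKI = (99.3 + 90.9) / 2
AKI = 190.2 / 2 = 95.10


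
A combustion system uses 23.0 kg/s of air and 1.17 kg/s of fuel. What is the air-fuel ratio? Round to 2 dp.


AFR = m_air / m_fuel
AFR = 23.0 / 1.17 = 19.66


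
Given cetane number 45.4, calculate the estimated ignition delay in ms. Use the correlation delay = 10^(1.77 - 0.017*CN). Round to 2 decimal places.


delay = 10^(1.77 - 0.017*CN)
Exponent = 1.77 - 0.017*45.4 = 0.9982
delay = 10^0.9982 = 9.96 ms


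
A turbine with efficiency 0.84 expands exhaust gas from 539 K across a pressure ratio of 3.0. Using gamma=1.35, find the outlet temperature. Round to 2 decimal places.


T_out = T_in * (1 - eta * (1 - PR^(-(gamma-1)/gamma)))
Exponent = -(1.35-1)/1.35 = -0.25925926
PR^exp = 3.0^(-0.25925926) = 0.75214556
Factor = 1 - 0.84*(1 - 0.75214556) = 0.79180227
T_out = 539 * 0.79180227 = 426.78 K


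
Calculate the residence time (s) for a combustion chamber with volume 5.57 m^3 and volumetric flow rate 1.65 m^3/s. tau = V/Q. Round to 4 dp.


tau = V / Q_flow
tau = 5.57 / 1.65 = 3.3758 s


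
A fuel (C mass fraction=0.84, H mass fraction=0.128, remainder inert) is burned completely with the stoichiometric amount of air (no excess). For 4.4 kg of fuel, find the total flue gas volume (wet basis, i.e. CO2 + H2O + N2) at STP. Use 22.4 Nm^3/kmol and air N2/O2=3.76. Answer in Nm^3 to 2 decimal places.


Per kg fuel: CO2 = (C/12 kmol)*22.4 = (0.84/12)*22.4 = 1.56800 Nm^3
Per kg fuel: H2O = (H/2 kmol)*22.4 = (0.128/2)*22.4 = 1.43360 Nm^3
O2 needed per kg fuel = C/12 + H/4 = 0.84/12 + 0.128/4 = 0.10200000 kmol
Per kg fuel: N2 = O2*3.76*22.4 = 0.10200000*3.76*22.4 = 8.59085 Nm^3
Total per kg = 1.56800 + 1.43360 + 8.59085 = 11.59245 Nm^3
Total = 11.59245 * 4.4 = 51.01 Nm^3


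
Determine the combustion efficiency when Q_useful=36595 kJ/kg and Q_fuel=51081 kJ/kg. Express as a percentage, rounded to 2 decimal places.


Efficiency = (Q_useful / Q_fuel) * 100
Efficiency = (36595 / 51081) * 100
Efficiency = 0.7164 * 100 = 71.64%


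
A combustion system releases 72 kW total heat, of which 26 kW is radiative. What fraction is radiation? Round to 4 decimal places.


f_rad = Q_rad / Q_total
f_rad = 26 / 72 = 0.3611


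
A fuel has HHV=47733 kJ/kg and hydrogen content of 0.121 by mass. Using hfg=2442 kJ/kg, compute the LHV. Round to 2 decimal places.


LHV = HHV - hfg * 9 * H
Water correction = 2442 * 9 * 0.121 = 2659.338 kJ/kg
LHV = 47733 - 2659.338 = 45073.66 kJ/kg


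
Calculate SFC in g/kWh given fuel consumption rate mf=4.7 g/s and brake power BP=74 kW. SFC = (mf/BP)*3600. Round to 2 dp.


SFC = (mf / BP) * 3600
Rate = 4.7 / 74 = 0.063514 g/(s*kW)
SFC = 0.063514 * 3600 = 228.65 g/kWh


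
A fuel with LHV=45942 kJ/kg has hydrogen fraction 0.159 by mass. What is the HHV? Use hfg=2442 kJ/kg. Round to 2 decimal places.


HHV = LHV + hfg * 9 * H
Water addition = 2442 * 9 * 0.159 = 3494.502 kJ/kg
HHV = 45942 + 3494.502 = 49436.50 kJ/kg


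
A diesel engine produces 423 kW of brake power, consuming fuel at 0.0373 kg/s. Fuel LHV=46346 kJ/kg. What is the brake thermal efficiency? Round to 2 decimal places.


eta_BTE = (BP / (mf * LHV)) * 100
Denominator = 0.0373 * 46346 = 1728.7058 kW
eta_BTE = (423 / 1728.7058) * 100 = 24.47%


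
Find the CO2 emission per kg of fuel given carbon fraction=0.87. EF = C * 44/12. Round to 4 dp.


EF = C_frac * (M_CO2 / M_C)
EF = 0.87 * (44/12)
EF = 0.87 * 3.666667 = 3.1900 kg_CO2/kg_fuel


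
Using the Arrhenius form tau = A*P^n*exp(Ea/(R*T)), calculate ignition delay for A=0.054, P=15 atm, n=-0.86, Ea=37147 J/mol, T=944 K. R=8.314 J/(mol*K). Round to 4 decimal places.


tau = A * P^n * exp(Ea/(R*T))
P^n = 15^(-0.86) = 0.09740057
Ea/(R*T) = 37147/(8.314*944) = 4.733057
exp(Ea/(R*T)) = 113.642433
tau = 0.054 * 0.09740057 * 113.642433 = 0.5977 ms


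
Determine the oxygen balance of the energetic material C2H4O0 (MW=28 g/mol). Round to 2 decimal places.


OB = -1600 * (2C + H/2 - O) / MW
Inner = 2*2 + 4/2 - 0 = 6.00
OB = -1600 * 6.00 / 28 = -342.86%


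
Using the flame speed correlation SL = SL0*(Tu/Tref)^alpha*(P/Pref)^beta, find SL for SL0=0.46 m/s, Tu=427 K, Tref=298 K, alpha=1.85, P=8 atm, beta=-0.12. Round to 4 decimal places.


SL = SL0 * (Tu/Tref)^alpha * (P/Pref)^beta
T ratio = 427/298 = 1.43288591
(T ratio)^alpha = 1.43288591^1.85 = 1.945322
(P/Pref)^beta = 8^(-0.12) = 0.779165
SL = 0.46 * 1.945322 * 0.779165 = 0.6972 m/s


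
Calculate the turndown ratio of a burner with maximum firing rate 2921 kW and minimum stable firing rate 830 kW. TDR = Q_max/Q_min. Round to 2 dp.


TDR = Q_max / Q_min
TDR = 2921 / 830 = 3.52


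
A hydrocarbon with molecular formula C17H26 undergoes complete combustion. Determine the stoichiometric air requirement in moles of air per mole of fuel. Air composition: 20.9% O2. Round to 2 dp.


Balanced combustion: C17H26 + 23.5 O2 -> 17 CO2 + 13 H2O
O2 needed = C + H/4 = 17 + 26/4 = 23.50 moles
Air moles = O2 / 0.209 = 23.50 / 0.209 = 112.44 moles air


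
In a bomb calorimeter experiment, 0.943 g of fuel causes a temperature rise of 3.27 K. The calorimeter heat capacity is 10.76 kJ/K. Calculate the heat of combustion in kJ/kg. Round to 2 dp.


Hc = C_cal * delta_T / m_fuel
Q_released = 10.76 * 3.27 = 35.1852 kJ
m_fuel = 0.943 g = 0.943/1000 kg = 0.000943 kg
Hc = 35.1852 / 0.000943 = 37311.98 kJ/kg


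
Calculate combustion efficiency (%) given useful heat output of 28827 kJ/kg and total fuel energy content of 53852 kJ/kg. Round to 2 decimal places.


Efficiency = (Q_useful / Q_fuel) * 100
Efficiency = (28827 / 53852) * 100
Efficiency = 0.5353 * 100 = 53.53%


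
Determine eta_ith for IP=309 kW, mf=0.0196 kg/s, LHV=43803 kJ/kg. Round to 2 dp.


eta_ith = (IP / (mf * LHV)) * 100
Denominator = 0.0196 * 43803 = 858.5388 kW
eta_ith = (309 / 858.5388) * 100 = 35.99%


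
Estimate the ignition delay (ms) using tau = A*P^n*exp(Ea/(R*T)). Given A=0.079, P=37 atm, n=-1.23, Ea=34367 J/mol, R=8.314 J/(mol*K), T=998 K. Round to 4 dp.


tau = A * P^n * exp(Ea/(R*T))
P^n = 37^(-1.23) = 0.01177909
Ea/(R*T) = 34367/(8.314*998) = 4.141914
exp(Ea/(R*T)) = 62.923132
tau = 0.079 * 0.01177909 * 62.923132 = 0.0586 ms


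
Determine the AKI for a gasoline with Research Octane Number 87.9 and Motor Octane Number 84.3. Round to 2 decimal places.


AKI = (RON + MON) / 2
AKI = (87.9 + 84.3) / 2
AKI = 172.2 / 2 = 86.10


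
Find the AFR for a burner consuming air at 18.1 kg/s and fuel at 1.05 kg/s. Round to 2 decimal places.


AFR = m_air / m_fuel
AFR = 18.1 / 1.05 = 17.24


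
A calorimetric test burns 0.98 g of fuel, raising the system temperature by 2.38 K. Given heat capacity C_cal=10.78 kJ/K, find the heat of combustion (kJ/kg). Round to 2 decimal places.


Hc = C_cal * delta_T / m_fuel
Q_released = 10.78 * 2.38 = 25.6564 kJ
m_fuel = 0.98 g = 0.98/1000 kg = 0.000980 kg
Hc = 25.6564 / 0.000980 = 26180.00 kJ/kg


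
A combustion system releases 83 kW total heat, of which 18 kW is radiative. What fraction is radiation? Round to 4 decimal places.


f_rad = Q_rad / Q_total
f_rad = 18 / 83 = 0.2169


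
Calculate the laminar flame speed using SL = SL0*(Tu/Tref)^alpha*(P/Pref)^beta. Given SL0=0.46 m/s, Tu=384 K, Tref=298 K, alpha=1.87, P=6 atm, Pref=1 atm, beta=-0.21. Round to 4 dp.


SL = SL0 * (Tu/Tref)^alpha * (P/Pref)^beta
T ratio = 384/298 = 1.28859060
(T ratio)^alpha = 1.28859060^1.87 = 1.606627
(P/Pref)^beta = 6^(-0.21) = 0.686417
SL = 0.46 * 1.606627 * 0.686417 = 0.5073 m/s


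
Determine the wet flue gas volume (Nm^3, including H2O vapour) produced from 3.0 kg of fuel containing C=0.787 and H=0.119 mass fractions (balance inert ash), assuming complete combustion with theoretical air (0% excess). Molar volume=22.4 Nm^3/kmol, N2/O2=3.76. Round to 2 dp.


Per kg fuel: CO2 = (C/12 kmol)*22.4 = (0.787/12)*22.4 = 1.46907 Nm^3
Per kg fuel: H2O = (H/2 kmol)*22.4 = (0.119/2)*22.4 = 1.33280 Nm^3
O2 needed per kg fuel = C/12 + H/4 = 0.787/12 + 0.119/4 = 0.09533333 kmol
Per kg fuel: N2 = O2*3.76*22.4 = 0.09533333*3.76*22.4 = 8.02935 Nm^3
Total per kg = 1.46907 + 1.33280 + 8.02935 = 10.83122 Nm^3
Total = 10.83122 * 3.0 = 32.49 Nm^3


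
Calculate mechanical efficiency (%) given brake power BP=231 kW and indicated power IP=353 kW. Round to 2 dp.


eta_mech = (BP / IP) * 100
Ratio = 231 / 353 = 0.6544
eta_mech = 0.6544 * 100 = 65.44%
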